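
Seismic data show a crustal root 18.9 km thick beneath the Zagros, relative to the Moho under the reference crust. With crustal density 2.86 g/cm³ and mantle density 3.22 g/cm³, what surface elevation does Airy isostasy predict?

2.38 km

For local isostatic compensation: ρ_c h = (ρ_m − ρ_c) r.
h = r (ρ_m − ρ_c) / ρ_c = 18.9 km × (3.22 − 2.86) / 2.86 = 2.38 km.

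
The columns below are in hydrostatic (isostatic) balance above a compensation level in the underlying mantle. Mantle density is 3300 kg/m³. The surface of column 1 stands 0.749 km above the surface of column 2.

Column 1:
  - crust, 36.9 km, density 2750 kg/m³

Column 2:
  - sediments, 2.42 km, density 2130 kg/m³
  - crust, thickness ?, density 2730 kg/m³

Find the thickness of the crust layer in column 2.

Take the compensation level at the base of the deeper column (depth z_c below the surface of column 1) and equate Σ ρ_i t_i down to z_c; mantle fills any gap and the z_c terms cancel.
Column 1: 36.9×2750 + (z_c − 36.9)×3300
Column 2: 0.749×0 + 2.42×2130 + x×2730 + (z_c − 0.749 − 2.42 − x)×3300
The z_c×3300 term appears on both sides and cancels. Collect the known terms of each column as K = Σ(ρt)_known − 3300 × (depth of known layers): K_1 = 101475 − 3300×36.9 = −20295; K_2 = 5154.6 − 3300×(0.749 + 2.42) = −5303.1.
Balance: K_1 = K_2 − x×(3300 − 2730), so x = (K_2 − K_1)/(3300 − 2730) = 14991.9/570 = 26.3 km.

26.3 km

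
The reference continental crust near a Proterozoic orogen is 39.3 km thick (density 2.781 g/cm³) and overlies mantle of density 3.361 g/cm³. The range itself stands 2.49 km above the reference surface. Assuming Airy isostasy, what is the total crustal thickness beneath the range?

Root depth r = h ρ_c / (ρ_m − ρ_c) = 2.49 km × 2.781 / 0.58 = 11.94 km.
Total thickness = T + h + r = 39.3 km + 2.49 km + 11.94 km = 53.7 km.

53.7 km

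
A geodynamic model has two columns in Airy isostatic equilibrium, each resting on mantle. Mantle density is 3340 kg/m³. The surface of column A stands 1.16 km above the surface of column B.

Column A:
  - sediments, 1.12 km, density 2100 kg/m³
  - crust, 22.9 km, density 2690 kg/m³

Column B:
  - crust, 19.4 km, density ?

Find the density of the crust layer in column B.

Take the compensation level at the base of the deeper column (depth z_c below the surface of column A) and equate Σ ρ_i t_i down to z_c; mantle fills any gap and the z_c terms cancel.
Column A: 1.12×2100 + 22.9×2690 + (z_c − 24.02)×3340
Column B: 1.16×0 + 19.4×ρ + (z_c − 1.16 − 19.4)×3340
The z_c×3340 term appears on both sides and cancels. Collect the known terms of each column as K = Σ(ρt)_known − 3340 × (depth of known layers): K_A = 63953 − 3340×24.02 = −16273.8; K_B = 0 − 3340×(1.16 + 19.4) = −68670.4.
Balance: K_A = K_B + 19.4×ρ, so ρ = (K_A − K_B)/19.4 = 52396.6/19.4 = 2700 kg/m³.

2700 kg/m³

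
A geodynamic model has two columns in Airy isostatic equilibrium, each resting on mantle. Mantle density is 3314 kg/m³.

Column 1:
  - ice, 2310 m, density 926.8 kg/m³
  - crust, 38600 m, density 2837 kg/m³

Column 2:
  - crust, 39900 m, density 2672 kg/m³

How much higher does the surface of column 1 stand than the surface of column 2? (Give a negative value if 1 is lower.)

For any compensation level in the mantle, the mantle terms cancel and isostasy reduces to e = (Σt_1 − Σt_2) − (Σ(ρt)_1 − Σ(ρt)_2) / ρ_m.
Σt_1 = 40910 m; Σt_2 = 39900 m; Σ(ρt)_1 = 111649108; Σ(ρt)_2 = 106612800 (in m·kg/m³).
e = (40910 − 39900) − (111649108 − 106612800) / 3314 = −510 m.

−510 m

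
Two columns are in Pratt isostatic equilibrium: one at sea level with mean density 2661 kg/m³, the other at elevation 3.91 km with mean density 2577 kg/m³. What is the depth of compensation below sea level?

120 km

ρ_ref D = ρ (D + h) → D (ρ_ref − ρ) = ρ h.
D = ρ h/(ρ_ref − ρ) = 2577 × 3.91 km/(2661 − 2577) = 120 km.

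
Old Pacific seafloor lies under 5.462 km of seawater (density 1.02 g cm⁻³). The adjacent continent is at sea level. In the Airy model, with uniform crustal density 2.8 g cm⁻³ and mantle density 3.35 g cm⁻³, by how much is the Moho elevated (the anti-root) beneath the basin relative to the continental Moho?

17.7 km

By Archimedes' principle applied to the lithosphere: replacing crust with seawater at the top is compensated by replacing crust with mantle at the base: d (ρ_c − ρ_w) = a (ρ_m − ρ_c).
a = d (ρ_c − ρ_w)/(ρ_m − ρ_c) = 5.462 km × 1.78/0.55 = 17.7 km.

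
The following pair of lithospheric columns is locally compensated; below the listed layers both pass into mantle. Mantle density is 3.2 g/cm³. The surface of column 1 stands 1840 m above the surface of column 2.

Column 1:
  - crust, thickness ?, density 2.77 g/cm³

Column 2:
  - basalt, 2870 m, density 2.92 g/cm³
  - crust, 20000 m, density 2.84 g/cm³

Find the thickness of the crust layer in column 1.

Take the compensation level at the base of the deeper column (depth z_c below the surface of column 1) and equate Σ ρ_i t_i down to z_c; mantle fills any gap and the z_c terms cancel.
Column 1: x×2.77 + (z_c − 0 − x)×3.2
Column 2: 1840×0 + 2870×2.92 + 20000×2.84 + (z_c − 1840 − 22870)×3.2
The z_c×3.2 term appears on both sides and cancels. Collect the known terms of each column as K = Σ(ρt)_known − 3.2 × (depth of known layers): K_1 = 0 − 3.2×0 = 0; K_2 = 65180.4 − 3.2×(1840 + 22870) = −13891.6.
Balance: K_1 − x×(3.2 − 2.77) = K_2, so x = (K_1 − K_2)/(3.2 − 2.77) = 13891.6/0.43 = 32300 m.

32300 m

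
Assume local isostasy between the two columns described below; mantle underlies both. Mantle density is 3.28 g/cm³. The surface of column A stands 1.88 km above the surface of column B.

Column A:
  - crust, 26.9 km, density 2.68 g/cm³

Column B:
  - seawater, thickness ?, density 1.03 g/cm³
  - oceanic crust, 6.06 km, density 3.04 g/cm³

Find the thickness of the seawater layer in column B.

3.79 km

Take the compensation level at the base of the deeper column (depth z_c below the surface of column A) and equate Σ ρ_i t_i down to z_c; mantle fills any gap and the z_c terms cancel.
Column A: 26.9×2.68 + (z_c − 26.9)×3.28
Column B: 1.88×0 + x×1.03 + 6.06×3.04 + (z_c − 1.88 − 6.06 − x)×3.28
The z_c×3.28 term appears on both sides and cancels. Collect the known terms of each column as K = Σ(ρt)_known − 3.28 × (depth of known layers): K_A = 72.092 − 3.28×26.9 = −16.14; K_B = 18.4224 − 3.28×(1.88 + 6.06) = −7.6208.
Balance: K_A = K_B − x×(3.28 − 1.03), so x = (K_B − K_A)/(3.28 − 1.03) = 8.5192/2.25 = 3.79 km.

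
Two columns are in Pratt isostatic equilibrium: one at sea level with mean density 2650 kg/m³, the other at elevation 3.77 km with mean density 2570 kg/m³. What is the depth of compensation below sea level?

ρ_ref D = ρ (D + h) → D (ρ_ref − ρ) = ρ h.
D = ρ h/(ρ_ref − ρ) = 2570 × 3.77 km/(2650 − 2570) = 121 km.

121 km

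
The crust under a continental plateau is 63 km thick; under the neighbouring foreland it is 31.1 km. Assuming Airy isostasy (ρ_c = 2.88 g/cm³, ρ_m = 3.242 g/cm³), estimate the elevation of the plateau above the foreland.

3.56 km

Excess crust Δ = 63 km − 31.1 km = 31.9 km, split between elevation h and root r with h + r = Δ.
Airy balance ρ_c h = (ρ_m − ρ_c) r gives r = h ρ_c/(ρ_m − ρ_c), so h (1 + ρ_c/(ρ_m − ρ_c)) = Δ, i.e. h = Δ (ρ_m − ρ_c)/ρ_m.
h = 31.9 km × 0.362/3.242 = 3.56 km.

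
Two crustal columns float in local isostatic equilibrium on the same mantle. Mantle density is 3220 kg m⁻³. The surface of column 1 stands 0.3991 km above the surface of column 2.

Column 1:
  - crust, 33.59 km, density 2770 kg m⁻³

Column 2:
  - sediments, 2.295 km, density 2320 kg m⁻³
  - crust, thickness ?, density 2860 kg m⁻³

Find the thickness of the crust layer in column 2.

32.7 km

Take the compensation level at the base of the deeper column (depth z_c below the surface of column 1) and equate Σ ρ_i t_i down to z_c; mantle fills any gap and the z_c terms cancel.
Column 1: 33.59×2770 + (z_c − 33.59)×3220
Column 2: 0.3991×0 + 2.295×2320 + x×2860 + (z_c − 0.3991 − 2.295 − x)×3220
The z_c×3220 term appears on both sides and cancels. Collect the known terms of each column as K = Σ(ρt)_known − 3220 × (depth of known layers): K_1 = 93044.3 − 3220×33.59 = −15115.5; K_2 = 5324.4 − 3220×(0.3991 + 2.295) = −3350.602.
Balance: K_1 = K_2 − x×(3220 − 2860), so x = (K_2 − K_1)/(3220 − 2860) = 11764.9/360 = 32.7 km.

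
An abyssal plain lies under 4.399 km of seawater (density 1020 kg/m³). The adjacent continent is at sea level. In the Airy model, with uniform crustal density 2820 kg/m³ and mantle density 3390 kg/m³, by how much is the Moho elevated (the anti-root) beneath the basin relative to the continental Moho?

13.9 km

By Archimedes' principle applied to the lithosphere: replacing crust with seawater at the top is compensated by replacing crust with mantle at the base: d (ρ_c − ρ_w) = a (ρ_m − ρ_c).
a = d (ρ_c − ρ_w)/(ρ_m − ρ_c) = 4.399 km × 1800/570 = 13.9 km.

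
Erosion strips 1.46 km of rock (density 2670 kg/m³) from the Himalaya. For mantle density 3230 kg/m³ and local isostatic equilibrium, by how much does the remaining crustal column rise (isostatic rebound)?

Unloading: uplift u = e ρ_c/ρ_m = 1.46 km × 2670/3230 = 1.21 km.

1.21 km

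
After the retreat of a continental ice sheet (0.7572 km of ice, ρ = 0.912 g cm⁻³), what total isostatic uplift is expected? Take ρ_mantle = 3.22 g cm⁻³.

0.214 km

Removing the load lets mantle flow back in; uplift u satisfies ρ_ice t = ρ_m u.
u = t ρ_ice/ρ_m = 0.7572 km × 0.912/3.22 = 0.214 km.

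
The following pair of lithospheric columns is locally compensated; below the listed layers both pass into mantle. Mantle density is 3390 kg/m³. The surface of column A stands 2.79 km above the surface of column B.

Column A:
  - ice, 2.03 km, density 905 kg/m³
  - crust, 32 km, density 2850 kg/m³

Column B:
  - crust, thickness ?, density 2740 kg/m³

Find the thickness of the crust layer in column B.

19.8 km

Take the compensation level at the base of the deeper column (depth z_c below the surface of column A) and equate Σ ρ_i t_i down to z_c; mantle fills any gap and the z_c terms cancel.
Column A: 2.03×905 + 32×2850 + (z_c − 34.03)×3390
Column B: 2.79×0 + x×2740 + (z_c − 2.79 − 0 − x)×3390
The z_c×3390 term appears on both sides and cancels. Collect the known terms of each column as K = Σ(ρt)_known − 3390 × (depth of known layers): K_A = 93037.15 − 3390×34.03 = −22324.55; K_B = 0 − 3390×(2.79 + 0) = −9458.1.
Balance: K_A = K_B − x×(3390 − 2740), so x = (K_B − K_A)/(3390 − 2740) = 12866.5/650 = 19.8 km.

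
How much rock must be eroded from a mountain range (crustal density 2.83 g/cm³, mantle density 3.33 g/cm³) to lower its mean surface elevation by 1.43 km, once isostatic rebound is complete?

Net drop Δ = e − u = e − e ρ_c/ρ_m = e (ρ_m − ρ_c)/ρ_m.
e = Δ ρ_m/(ρ_m − ρ_c) = 1.43 km × 3.33/0.5 = 9.52 km.

9.52 km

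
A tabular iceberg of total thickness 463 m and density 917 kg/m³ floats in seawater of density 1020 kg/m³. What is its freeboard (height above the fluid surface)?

Floating equilibrium: submerged depth d = t ρ_obj/ρ_fluid = 463 m × 917/1020 = 416.2 m.
Freeboard = t − d = 463 m − 416.2 m = 46.8 m.

46.8 m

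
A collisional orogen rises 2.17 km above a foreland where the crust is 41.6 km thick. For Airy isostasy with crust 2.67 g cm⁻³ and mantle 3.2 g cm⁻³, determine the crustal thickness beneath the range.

54.7 km

Root depth r = h ρ_c / (ρ_m − ρ_c) = 2.17 km × 2.67 / 0.53 = 10.93 km.
Total thickness = T + h + r = 41.6 km + 2.17 km + 10.93 km = 54.7 km.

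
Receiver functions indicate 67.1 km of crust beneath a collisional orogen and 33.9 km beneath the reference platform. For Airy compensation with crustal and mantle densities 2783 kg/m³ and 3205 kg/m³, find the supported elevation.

Excess crust Δ = 67.1 km − 33.9 km = 33.2 km, split between elevation h and root r with h + r = Δ.
Airy balance ρ_c h = (ρ_m − ρ_c) r gives r = h ρ_c/(ρ_m − ρ_c), so h (1 + ρ_c/(ρ_m − ρ_c)) = Δ, i.e. h = Δ (ρ_m − ρ_c)/ρ_m.
h = 33.2 km × 422/3205 = 4.37 km.

4.37 km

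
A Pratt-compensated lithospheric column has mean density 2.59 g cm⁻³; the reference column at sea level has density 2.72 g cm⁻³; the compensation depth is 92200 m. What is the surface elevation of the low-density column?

4630 m

ρ_ref D = ρ (D + h) → h = D (ρ_ref − ρ)/ρ.
h = 92200 m × (2.72 − 2.59)/2.59 = 4630 m.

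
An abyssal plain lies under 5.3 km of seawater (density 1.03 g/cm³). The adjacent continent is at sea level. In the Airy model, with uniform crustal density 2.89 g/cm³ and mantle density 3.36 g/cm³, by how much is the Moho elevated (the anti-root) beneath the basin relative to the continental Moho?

For local isostatic compensation: replacing crust with seawater at the top is compensated by replacing crust with mantle at the base: d (ρ_c − ρ_w) = a (ρ_m − ρ_c).
a = d (ρ_c − ρ_w)/(ρ_m − ρ_c) = 5.3 km × 1.86/0.47 = 21 km.

21 km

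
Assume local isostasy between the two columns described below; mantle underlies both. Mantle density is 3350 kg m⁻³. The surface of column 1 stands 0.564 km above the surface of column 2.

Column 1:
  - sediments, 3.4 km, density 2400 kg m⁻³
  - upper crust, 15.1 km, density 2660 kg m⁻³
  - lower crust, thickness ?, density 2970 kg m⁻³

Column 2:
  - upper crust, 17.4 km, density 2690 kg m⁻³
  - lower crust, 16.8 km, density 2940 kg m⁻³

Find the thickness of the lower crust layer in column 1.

17.4 km

Take the compensation level at the base of the deeper column (depth z_c below the surface of column 1) and equate Σ ρ_i t_i down to z_c; mantle fills any gap and the z_c terms cancel.
Column 1: 3.4×2400 + 15.1×2660 + x×2970 + (z_c − 18.5 − x)×3350
Column 2: 0.564×0 + 17.4×2690 + 16.8×2940 + (z_c − 0.564 − 34.2)×3350
The z_c×3350 term appears on both sides and cancels. Collect the known terms of each column as K = Σ(ρt)_known − 3350 × (depth of known layers): K_1 = 48326 − 3350×18.5 = −13649; K_2 = 96198 − 3350×(0.564 + 34.2) = −20261.4.
Balance: K_1 − x×(3350 − 2970) = K_2, so x = (K_1 − K_2)/(3350 − 2970) = 6612.4/380 = 17.4 km.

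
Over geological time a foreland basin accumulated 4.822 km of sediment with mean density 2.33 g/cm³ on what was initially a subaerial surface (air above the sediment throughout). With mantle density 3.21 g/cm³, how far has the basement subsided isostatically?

3.5 km

Subaerial load: s = t ρ_sed / ρ_m = 4.822 km × 2.33/3.21 = 3.5 km.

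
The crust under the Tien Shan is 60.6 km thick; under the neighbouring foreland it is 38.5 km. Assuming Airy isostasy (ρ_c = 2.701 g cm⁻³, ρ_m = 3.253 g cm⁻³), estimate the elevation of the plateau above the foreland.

Excess crust Δ = 60.6 km − 38.5 km = 22.1 km, split between elevation h and root r with h + r = Δ.
Airy balance ρ_c h = (ρ_m − ρ_c) r gives r = h ρ_c/(ρ_m − ρ_c), so h (1 + ρ_c/(ρ_m − ρ_c)) = Δ, i.e. h = Δ (ρ_m − ρ_c)/ρ_m.
h = 22.1 km × 0.552/3.253 = 3.75 km.

3.75 km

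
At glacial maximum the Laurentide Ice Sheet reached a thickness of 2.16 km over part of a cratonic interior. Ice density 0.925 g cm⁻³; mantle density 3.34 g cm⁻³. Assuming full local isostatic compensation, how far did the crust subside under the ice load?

In Airy isostatic equilibrium: the ice load ρ_ice t is balanced by mantle displaced below, ρ_m s.
s = t ρ_ice / ρ_m = 2.16 km × 0.925/3.34 = 0.598 km.

0.598 km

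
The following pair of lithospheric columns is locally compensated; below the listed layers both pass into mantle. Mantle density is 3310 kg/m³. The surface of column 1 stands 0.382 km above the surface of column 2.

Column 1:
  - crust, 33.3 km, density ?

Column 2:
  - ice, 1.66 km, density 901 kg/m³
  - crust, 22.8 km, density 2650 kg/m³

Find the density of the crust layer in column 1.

Take the compensation level at the base of the deeper column (depth z_c below the surface of column 1) and equate Σ ρ_i t_i down to z_c; mantle fills any gap and the z_c terms cancel.
Column 1: 33.3×ρ + (z_c − 33.3)×3310
Column 2: 0.382×0 + 1.66×901 + 22.8×2650 + (z_c − 0.382 − 24.46)×3310
The z_c×3310 term appears on both sides and cancels. Collect the known terms of each column as K = Σ(ρt)_known − 3310 × (depth of known layers): K_1 = 0 − 3310×33.3 = −110223; K_2 = 61915.66 − 3310×(0.382 + 24.46) = −20311.36.
Balance: K_1 + 33.3×ρ = K_2, so ρ = (K_2 − K_1)/33.3 = 89911.6/33.3 = 2700 kg/m³.

2700 kg/m³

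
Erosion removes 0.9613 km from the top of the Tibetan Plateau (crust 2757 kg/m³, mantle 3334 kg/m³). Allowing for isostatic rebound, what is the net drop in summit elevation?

0.166 km

Rebound u = e ρ_c/ρ_m = 0.9613 km × 2757/3334 = 0.7949 km.
Net surface drop = e − u = 0.9613 km − 0.7949 km = e (ρ_m − ρ_c)/ρ_m = 0.166 km.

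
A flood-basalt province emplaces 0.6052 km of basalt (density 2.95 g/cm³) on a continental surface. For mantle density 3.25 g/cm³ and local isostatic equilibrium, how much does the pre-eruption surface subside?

Subaerial loading: s = t ρ_load / ρ_m.
s = 0.6052 km × 2.95/3.25 = 0.549 km.

0.549 km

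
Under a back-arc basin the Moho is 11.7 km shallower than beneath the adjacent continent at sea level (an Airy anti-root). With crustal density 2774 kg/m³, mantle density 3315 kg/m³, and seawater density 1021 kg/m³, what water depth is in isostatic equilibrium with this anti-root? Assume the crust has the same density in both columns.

3.61 km

Replacing a thickness d of crust by seawater at the top must be balanced by replacing crust with mantle at the base: d (ρ_c − ρ_w) = a (ρ_m − ρ_c).
d = a (ρ_m − ρ_c)/(ρ_c − ρ_w) = 11.7 km × 541/1753 = 3.61 km.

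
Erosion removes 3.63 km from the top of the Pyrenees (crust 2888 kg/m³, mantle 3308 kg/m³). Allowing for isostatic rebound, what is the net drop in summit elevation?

0.461 km

Rebound u = e ρ_c/ρ_m = 3.63 km × 2888/3308 = 3.169 km.
Net surface drop = e − u = 3.63 km − 3.169 km = e (ρ_m − ρ_c)/ρ_m = 0.461 km.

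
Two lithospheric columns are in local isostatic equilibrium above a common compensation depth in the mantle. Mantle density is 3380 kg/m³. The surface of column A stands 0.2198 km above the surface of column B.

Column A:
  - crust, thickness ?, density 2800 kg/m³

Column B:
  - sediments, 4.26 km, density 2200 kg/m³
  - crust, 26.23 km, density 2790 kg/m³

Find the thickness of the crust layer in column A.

Take the compensation level at the base of the deeper column (depth z_c below the surface of column A) and equate Σ ρ_i t_i down to z_c; mantle fills any gap and the z_c terms cancel.
Column A: x×2800 + (z_c − 0 − x)×3380
Column B: 0.2198×0 + 4.26×2200 + 26.23×2790 + (z_c − 0.2198 − 30.49)×3380
The z_c×3380 term appears on both sides and cancels. Collect the known terms of each column as K = Σ(ρt)_known − 3380 × (depth of known layers): K_A = 0 − 3380×0 = 0; K_B = 82553.7 − 3380×(0.2198 + 30.49) = −21245.424.
Balance: K_A − x×(3380 − 2800) = K_B, so x = (K_A − K_B)/(3380 − 2800) = 21245.4/580 = 36.6 km.

36.6 km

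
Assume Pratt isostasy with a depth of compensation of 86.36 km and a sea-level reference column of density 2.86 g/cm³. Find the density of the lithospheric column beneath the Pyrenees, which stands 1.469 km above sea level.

2.81 g/cm³

Pratt balance: ρ_ref D = ρ (D + h).
ρ = ρ_ref D/(D + h) = 2.86 × 86.36 km/(86.36 km + 1.469 km) = 2.81 g/cm³.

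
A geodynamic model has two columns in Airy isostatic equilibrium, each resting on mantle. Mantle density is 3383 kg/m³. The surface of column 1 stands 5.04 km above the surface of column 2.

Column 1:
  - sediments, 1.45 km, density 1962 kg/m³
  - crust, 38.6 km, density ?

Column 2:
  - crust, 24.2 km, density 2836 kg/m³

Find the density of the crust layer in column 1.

Take the compensation level at the base of the deeper column (depth z_c below the surface of column 1) and equate Σ ρ_i t_i down to z_c; mantle fills any gap and the z_c terms cancel.
Column 1: 1.45×1962 + 38.6×ρ + (z_c − 40.05)×3383
Column 2: 5.04×0 + 24.2×2836 + (z_c − 5.04 − 24.2)×3383
The z_c×3383 term appears on both sides and cancels. Collect the known terms of each column as K = Σ(ρt)_known − 3383 × (depth of known layers): K_1 = 2844.9 − 3383×40.05 = −132644.25; K_2 = 68631.2 − 3383×(5.04 + 24.2) = −30287.72.
Balance: K_1 + 38.6×ρ = K_2, so ρ = (K_2 − K_1)/38.6 = 102357/38.6 = 2650 kg/m³.

2650 kg/m³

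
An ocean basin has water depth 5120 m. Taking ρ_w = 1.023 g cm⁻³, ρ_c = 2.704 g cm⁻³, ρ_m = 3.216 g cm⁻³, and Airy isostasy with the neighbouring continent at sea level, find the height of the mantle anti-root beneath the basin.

In Airy isostatic equilibrium: replacing crust with seawater at the top is compensated by replacing crust with mantle at the base: d (ρ_c − ρ_w) = a (ρ_m − ρ_c).
a = d (ρ_c − ρ_w)/(ρ_m − ρ_c) = 5120 m × 1.681/0.512 = 16800 m.

16800 m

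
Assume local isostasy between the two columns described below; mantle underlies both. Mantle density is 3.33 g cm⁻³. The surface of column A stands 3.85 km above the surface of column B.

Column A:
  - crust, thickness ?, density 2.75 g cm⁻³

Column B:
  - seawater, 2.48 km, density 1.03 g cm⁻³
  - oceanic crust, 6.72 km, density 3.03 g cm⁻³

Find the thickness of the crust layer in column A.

Take the compensation level at the base of the deeper column (depth z_c below the surface of column A) and equate Σ ρ_i t_i down to z_c; mantle fills any gap and the z_c terms cancel.
Column A: x×2.75 + (z_c − 0 − x)×3.33
Column B: 3.85×0 + 2.48×1.03 + 6.72×3.03 + (z_c − 3.85 − 9.2)×3.33
The z_c×3.33 term appears on both sides and cancels. Collect the known terms of each column as K = Σ(ρt)_known − 3.33 × (depth of known layers): K_A = 0 − 3.33×0 = 0; K_B = 22.916 − 3.33×(3.85 + 9.2) = −20.5405.
Balance: K_A − x×(3.33 − 2.75) = K_B, so x = (K_A − K_B)/(3.33 − 2.75) = 20.5405/0.58 = 35.4 km.

35.4 km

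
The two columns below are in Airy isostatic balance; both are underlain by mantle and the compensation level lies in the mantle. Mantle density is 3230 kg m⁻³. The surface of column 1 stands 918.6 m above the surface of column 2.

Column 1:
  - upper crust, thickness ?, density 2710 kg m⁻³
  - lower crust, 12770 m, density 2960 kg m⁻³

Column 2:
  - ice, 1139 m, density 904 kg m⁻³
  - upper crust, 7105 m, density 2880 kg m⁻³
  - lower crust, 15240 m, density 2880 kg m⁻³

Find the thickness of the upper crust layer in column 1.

Take the compensation level at the base of the deeper column (depth z_c below the surface of column 1) and equate Σ ρ_i t_i down to z_c; mantle fills any gap and the z_c terms cancel.
Column 1: x×2710 + 12770×2960 + (z_c − 12770 − x)×3230
Column 2: 918.6×0 + 1139×904 + 7105×2880 + 15240×2880 + (z_c − 918.6 − 23484)×3230
The z_c×3230 term appears on both sides and cancels. Collect the known terms of each column as K = Σ(ρt)_known − 3230 × (depth of known layers): K_1 = 37799200 − 3230×12770 = −3447900; K_2 = 65383256 − 3230×(918.6 + 23484) = −13437142.
Balance: K_1 − x×(3230 − 2710) = K_2, so x = (K_1 − K_2)/(3230 − 2710) = 9989240/520 = 19200 m.

19200 m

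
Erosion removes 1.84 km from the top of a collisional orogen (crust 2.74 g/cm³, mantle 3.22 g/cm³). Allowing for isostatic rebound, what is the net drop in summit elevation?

Rebound u = e ρ_c/ρ_m = 1.84 km × 2.74/3.22 = 1.566 km.
Net surface drop = e − u = 1.84 km − 1.566 km = e (ρ_m − ρ_c)/ρ_m = 0.274 km.

0.274 km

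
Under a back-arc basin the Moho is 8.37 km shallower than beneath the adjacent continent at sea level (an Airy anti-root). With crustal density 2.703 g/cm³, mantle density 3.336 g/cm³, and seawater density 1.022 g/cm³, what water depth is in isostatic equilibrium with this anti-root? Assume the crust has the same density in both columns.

Replacing a thickness d of crust by seawater at the top must be balanced by replacing crust with mantle at the base: d (ρ_c − ρ_w) = a (ρ_m − ρ_c).
d = a (ρ_m − ρ_c)/(ρ_c − ρ_w) = 8.37 km × 0.633/1.681 = 3.15 km.

3.15 km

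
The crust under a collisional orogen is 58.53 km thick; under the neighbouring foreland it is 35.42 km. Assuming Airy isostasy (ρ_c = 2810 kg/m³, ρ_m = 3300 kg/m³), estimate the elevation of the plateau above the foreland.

3.43 km

Excess crust Δ = 58.53 km − 35.42 km = 23.11 km, split between elevation h and root r with h + r = Δ.
Airy balance ρ_c h = (ρ_m − ρ_c) r gives r = h ρ_c/(ρ_m − ρ_c), so h (1 + ρ_c/(ρ_m − ρ_c)) = Δ, i.e. h = Δ (ρ_m − ρ_c)/ρ_m.
h = 23.11 km × 490/3300 = 3.43 km.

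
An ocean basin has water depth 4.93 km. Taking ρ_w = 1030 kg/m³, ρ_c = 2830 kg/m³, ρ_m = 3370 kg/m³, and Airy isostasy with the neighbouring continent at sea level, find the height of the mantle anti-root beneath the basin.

16.4 km

For local isostatic compensation: replacing crust with seawater at the top is compensated by replacing crust with mantle at the base: d (ρ_c − ρ_w) = a (ρ_m − ρ_c).
a = d (ρ_c − ρ_w)/(ρ_m − ρ_c) = 4.93 km × 1800/540 = 16.4 km.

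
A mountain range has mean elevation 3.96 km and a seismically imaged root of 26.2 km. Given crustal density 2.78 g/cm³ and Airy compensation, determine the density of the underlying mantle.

Airy balance: ρ_c h = (ρ_m − ρ_c) r → ρ_m = ρ_c (1 + h/r).
ρ_m = 2.78 × (1 + 3.96 km/26.2 km) = 3.2 g/cm³.

3.2 g/cm³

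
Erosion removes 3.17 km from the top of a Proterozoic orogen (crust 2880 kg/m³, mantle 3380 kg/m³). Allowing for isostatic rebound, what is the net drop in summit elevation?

Rebound u = e ρ_c/ρ_m = 3.17 km × 2880/3380 = 2.701 km.
Net surface drop = e − u = 3.17 km − 2.701 km = e (ρ_m − ρ_c)/ρ_m = 0.469 km.

0.469 km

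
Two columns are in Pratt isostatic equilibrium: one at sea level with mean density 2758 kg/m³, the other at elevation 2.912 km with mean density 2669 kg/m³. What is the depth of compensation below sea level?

87.3 km

ρ_ref D = ρ (D + h) → D (ρ_ref − ρ) = ρ h.
D = ρ h/(ρ_ref − ρ) = 2669 × 2.912 km/(2758 − 2669) = 87.3 km.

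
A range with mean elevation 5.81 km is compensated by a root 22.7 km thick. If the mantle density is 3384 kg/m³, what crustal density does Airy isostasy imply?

ρ_c h = (ρ_m − ρ_c) r → ρ_c (h + r) = ρ_m r → ρ_c = ρ_m r / (h + r).
ρ_c = 3384 × 22.7 km / (5.81 km + 22.7 km) = 2690 kg/m³.

2690 kg/m³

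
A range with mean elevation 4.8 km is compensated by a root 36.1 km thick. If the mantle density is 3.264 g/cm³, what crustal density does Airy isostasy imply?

ρ_c h = (ρ_m − ρ_c) r → ρ_c (h + r) = ρ_m r → ρ_c = ρ_m r / (h + r).
ρ_c = 3.264 × 36.1 km / (4.8 km + 36.1 km) = 2.88 g/cm³.

2.88 g/cm³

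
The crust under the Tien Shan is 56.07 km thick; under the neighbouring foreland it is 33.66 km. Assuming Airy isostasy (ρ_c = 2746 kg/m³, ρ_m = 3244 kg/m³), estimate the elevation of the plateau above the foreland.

3.44 km

Excess crust Δ = 56.07 km − 33.66 km = 22.41 km, split between elevation h and root r with h + r = Δ.
Airy balance ρ_c h = (ρ_m − ρ_c) r gives r = h ρ_c/(ρ_m − ρ_c), so h (1 + ρ_c/(ρ_m − ρ_c)) = Δ, i.e. h = Δ (ρ_m − ρ_c)/ρ_m.
h = 22.41 km × 498/3244 = 3.44 km.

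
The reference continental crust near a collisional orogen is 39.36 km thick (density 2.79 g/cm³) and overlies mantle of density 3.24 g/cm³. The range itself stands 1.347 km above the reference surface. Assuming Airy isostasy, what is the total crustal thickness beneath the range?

49.1 km

Root depth r = h ρ_c / (ρ_m − ρ_c) = 1.347 km × 2.79 / 0.45 = 8.351 km.
Total thickness = T + h + r = 39.36 km + 1.347 km + 8.351 km = 49.1 km.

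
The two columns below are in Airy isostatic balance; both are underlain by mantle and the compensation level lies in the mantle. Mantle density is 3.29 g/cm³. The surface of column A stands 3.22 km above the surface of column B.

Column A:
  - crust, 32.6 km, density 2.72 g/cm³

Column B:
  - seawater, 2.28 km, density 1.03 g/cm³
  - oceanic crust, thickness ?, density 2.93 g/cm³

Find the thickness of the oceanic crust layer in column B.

Take the compensation level at the base of the deeper column (depth z_c below the surface of column A) and equate Σ ρ_i t_i down to z_c; mantle fills any gap and the z_c terms cancel.
Column A: 32.6×2.72 + (z_c − 32.6)×3.29
Column B: 3.22×0 + 2.28×1.03 + x×2.93 + (z_c − 3.22 − 2.28 − x)×3.29
The z_c×3.29 term appears on both sides and cancels. Collect the known terms of each column as K = Σ(ρt)_known − 3.29 × (depth of known layers): K_A = 88.672 − 3.29×32.6 = −18.582; K_B = 2.3484 − 3.29×(3.22 + 2.28) = −15.7466.
Balance: K_A = K_B − x×(3.29 − 2.93), so x = (K_B − K_A)/(3.29 − 2.93) = 2.8354/0.36 = 7.88 km.

7.88 km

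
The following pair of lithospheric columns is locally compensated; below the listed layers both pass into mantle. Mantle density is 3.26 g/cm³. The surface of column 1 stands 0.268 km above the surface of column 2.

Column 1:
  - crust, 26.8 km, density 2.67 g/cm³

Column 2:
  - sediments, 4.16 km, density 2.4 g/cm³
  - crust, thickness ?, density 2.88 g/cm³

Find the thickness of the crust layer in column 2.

29.9 km

Take the compensation level at the base of the deeper column (depth z_c below the surface of column 1) and equate Σ ρ_i t_i down to z_c; mantle fills any gap and the z_c terms cancel.
Column 1: 26.8×2.67 + (z_c − 26.8)×3.26
Column 2: 0.268×0 + 4.16×2.4 + x×2.88 + (z_c − 0.268 − 4.16 − x)×3.26
The z_c×3.26 term appears on both sides and cancels. Collect the known terms of each column as K = Σ(ρt)_known − 3.26 × (depth of known layers): K_1 = 71.556 − 3.26×26.8 = −15.812; K_2 = 9.984 − 3.26×(0.268 + 4.16) = −4.45128.
Balance: K_1 = K_2 − x×(3.26 − 2.88), so x = (K_2 − K_1)/(3.26 − 2.88) = 11.3607/0.38 = 29.9 km.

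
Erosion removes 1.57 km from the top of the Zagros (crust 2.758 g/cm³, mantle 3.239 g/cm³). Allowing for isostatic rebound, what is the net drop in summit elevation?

0.233 km

Rebound u = e ρ_c/ρ_m = 1.57 km × 2.758/3.239 = 1.337 km.
Net surface drop = e − u = 1.57 km − 1.337 km = e (ρ_m − ρ_c)/ρ_m = 0.233 km.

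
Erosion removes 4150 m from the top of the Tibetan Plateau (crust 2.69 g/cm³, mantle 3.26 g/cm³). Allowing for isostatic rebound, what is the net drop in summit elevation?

Rebound u = e ρ_c/ρ_m = 4150 m × 2.69/3.26 = 3424 m.
Net surface drop = e − u = 4150 m − 3424 m = e (ρ_m − ρ_c)/ρ_m = 726 m.

726 m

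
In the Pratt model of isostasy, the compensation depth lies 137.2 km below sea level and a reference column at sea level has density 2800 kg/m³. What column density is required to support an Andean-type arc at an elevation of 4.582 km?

2710 kg/m³

Pratt balance: ρ_ref D = ρ (D + h).
ρ = ρ_ref D/(D + h) = 2800 × 137.2 km/(137.2 km + 4.582 km) = 2710 kg/m³.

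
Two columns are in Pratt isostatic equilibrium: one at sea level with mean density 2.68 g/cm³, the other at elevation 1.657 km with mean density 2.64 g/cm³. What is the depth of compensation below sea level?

ρ_ref D = ρ (D + h) → D (ρ_ref − ρ) = ρ h.
D = ρ h/(ρ_ref − ρ) = 2.64 × 1.657 km/(2.68 − 2.64) = 109 km.

109 km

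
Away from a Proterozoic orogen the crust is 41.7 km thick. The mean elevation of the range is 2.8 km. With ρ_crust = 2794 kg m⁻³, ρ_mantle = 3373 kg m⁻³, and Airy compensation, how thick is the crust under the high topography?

58 km

Root depth r = h ρ_c / (ρ_m − ρ_c) = 2.8 km × 2794 / 579 = 13.51 km.
Total thickness = T + h + r = 41.7 km + 2.8 km + 13.51 km = 58 km.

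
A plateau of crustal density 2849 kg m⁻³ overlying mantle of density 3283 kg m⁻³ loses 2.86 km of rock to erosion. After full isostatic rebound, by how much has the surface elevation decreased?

0.378 km

Rebound u = e ρ_c/ρ_m = 2.86 km × 2849/3283 = 2.482 km.
Net surface drop = e − u = 2.86 km − 2.482 km = e (ρ_m − ρ_c)/ρ_m = 0.378 km.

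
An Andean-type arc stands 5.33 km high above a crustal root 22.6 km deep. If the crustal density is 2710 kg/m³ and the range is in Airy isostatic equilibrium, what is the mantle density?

Airy balance: ρ_c h = (ρ_m − ρ_c) r → ρ_m = ρ_c (1 + h/r).
ρ_m = 2710 × (1 + 5.33 km/22.6 km) = 3350 kg/m³.

3350 kg/m³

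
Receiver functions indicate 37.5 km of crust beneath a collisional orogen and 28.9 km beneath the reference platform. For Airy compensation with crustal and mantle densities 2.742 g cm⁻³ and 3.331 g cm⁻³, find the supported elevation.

Excess crust Δ = 37.5 km − 28.9 km = 8.6 km, split between elevation h and root r with h + r = Δ.
Airy balance ρ_c h = (ρ_m − ρ_c) r gives r = h ρ_c/(ρ_m − ρ_c), so h (1 + ρ_c/(ρ_m − ρ_c)) = Δ, i.e. h = Δ (ρ_m − ρ_c)/ρ_m.
h = 8.6 km × 0.589/3.331 = 1.52 km.

1.52 km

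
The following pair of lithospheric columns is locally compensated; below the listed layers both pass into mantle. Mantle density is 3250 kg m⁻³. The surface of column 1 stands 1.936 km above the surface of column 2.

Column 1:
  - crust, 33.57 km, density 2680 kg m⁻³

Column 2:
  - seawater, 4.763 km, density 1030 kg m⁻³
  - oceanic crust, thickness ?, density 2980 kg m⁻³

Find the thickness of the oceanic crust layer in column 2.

Take the compensation level at the base of the deeper column (depth z_c below the surface of column 1) and equate Σ ρ_i t_i down to z_c; mantle fills any gap and the z_c terms cancel.
Column 1: 33.57×2680 + (z_c − 33.57)×3250
Column 2: 1.936×0 + 4.763×1030 + x×2980 + (z_c − 1.936 − 4.763 − x)×3250
The z_c×3250 term appears on both sides and cancels. Collect the known terms of each column as K = Σ(ρt)_known − 3250 × (depth of known layers): K_1 = 89967.6 − 3250×33.57 = −19134.9; K_2 = 4905.89 − 3250×(1.936 + 4.763) = −16865.86.
Balance: K_1 = K_2 − x×(3250 − 2980), so x = (K_2 − K_1)/(3250 − 2980) = 2269.04/270 = 8.4 km.

8.4 km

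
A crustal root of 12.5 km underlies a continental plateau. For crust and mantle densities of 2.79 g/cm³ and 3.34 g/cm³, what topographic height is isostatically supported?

Balancing pressure at the compensation depth: ρ_c h = (ρ_m − ρ_c) r.
h = r (ρ_m − ρ_c) / ρ_c = 12.5 km × (3.34 − 2.79) / 2.79 = 2.46 km.

2.46 km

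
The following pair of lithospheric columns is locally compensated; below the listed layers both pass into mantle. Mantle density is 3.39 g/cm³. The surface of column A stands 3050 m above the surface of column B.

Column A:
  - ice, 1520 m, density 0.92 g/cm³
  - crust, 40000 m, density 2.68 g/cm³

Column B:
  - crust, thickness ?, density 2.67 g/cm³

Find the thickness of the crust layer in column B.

30300 m

Take the compensation level at the base of the deeper column (depth z_c below the surface of column A) and equate Σ ρ_i t_i down to z_c; mantle fills any gap and the z_c terms cancel.
Column A: 1520×0.92 + 40000×2.68 + (z_c − 41520)×3.39
Column B: 3050×0 + x×2.67 + (z_c − 3050 − 0 − x)×3.39
The z_c×3.39 term appears on both sides and cancels. Collect the known terms of each column as K = Σ(ρt)_known − 3.39 × (depth of known layers): K_A = 108598.4 − 3.39×41520 = −32154.4; K_B = 0 − 3.39×(3050 + 0) = −10339.5.
Balance: K_A = K_B − x×(3.39 − 2.67), so x = (K_B − K_A)/(3.39 − 2.67) = 21814.9/0.72 = 30300 m.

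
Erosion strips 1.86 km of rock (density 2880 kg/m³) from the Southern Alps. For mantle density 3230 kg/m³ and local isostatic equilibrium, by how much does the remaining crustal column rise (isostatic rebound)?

1.66 km

Unloading: uplift u = e ρ_c/ρ_m = 1.86 km × 2880/3230 = 1.66 km.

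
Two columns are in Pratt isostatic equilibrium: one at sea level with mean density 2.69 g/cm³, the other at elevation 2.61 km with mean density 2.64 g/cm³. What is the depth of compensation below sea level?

138 km

ρ_ref D = ρ (D + h) → D (ρ_ref − ρ) = ρ h.
D = ρ h/(ρ_ref − ρ) = 2.64 × 2.61 km/(2.69 − 2.64) = 138 km.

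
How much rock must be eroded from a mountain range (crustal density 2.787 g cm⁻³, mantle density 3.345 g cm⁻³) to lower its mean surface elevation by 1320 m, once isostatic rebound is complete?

Net drop Δ = e − u = e − e ρ_c/ρ_m = e (ρ_m − ρ_c)/ρ_m.
e = Δ ρ_m/(ρ_m − ρ_c) = 1320 m × 3.345/0.558 = 7910 m.

7910 m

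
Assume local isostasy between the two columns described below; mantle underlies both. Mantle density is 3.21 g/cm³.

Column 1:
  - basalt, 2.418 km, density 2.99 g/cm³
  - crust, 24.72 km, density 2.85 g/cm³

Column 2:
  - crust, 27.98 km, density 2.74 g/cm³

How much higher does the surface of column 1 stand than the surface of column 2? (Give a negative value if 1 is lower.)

For any compensation level in the mantle, the mantle terms cancel and isostasy reduces to e = (Σt_1 − Σt_2) − (Σ(ρt)_1 − Σ(ρt)_2) / ρ_m.
Σt_1 = 27.138 km; Σt_2 = 27.98 km; Σ(ρt)_1 = 77.68182; Σ(ρt)_2 = 76.6652 (in km·g/cm³).
e = (27.138 − 27.98) − (77.68182 − 76.6652) / 3.21 = −1.16 km.

−1.16 km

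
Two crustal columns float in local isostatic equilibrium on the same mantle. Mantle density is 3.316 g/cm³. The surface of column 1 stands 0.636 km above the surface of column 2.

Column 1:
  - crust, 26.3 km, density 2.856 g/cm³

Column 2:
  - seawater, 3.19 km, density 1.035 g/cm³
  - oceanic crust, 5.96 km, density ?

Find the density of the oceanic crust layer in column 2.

2.86 g/cm³

Take the compensation level at the base of the deeper column (depth z_c below the surface of column 1) and equate Σ ρ_i t_i down to z_c; mantle fills any gap and the z_c terms cancel.
Column 1: 26.3×2.856 + (z_c − 26.3)×3.316
Column 2: 0.636×0 + 3.19×1.035 + 5.96×ρ + (z_c − 0.636 − 9.15)×3.316
The z_c×3.316 term appears on both sides and cancels. Collect the known terms of each column as K = Σ(ρt)_known − 3.316 × (depth of known layers): K_1 = 75.1128 − 3.316×26.3 = −12.098; K_2 = 3.30165 − 3.316×(0.636 + 9.15) = −29.148726.
Balance: K_1 = K_2 + 5.96×ρ, so ρ = (K_1 − K_2)/5.96 = 17.0507/5.96 = 2.86 g/cm³.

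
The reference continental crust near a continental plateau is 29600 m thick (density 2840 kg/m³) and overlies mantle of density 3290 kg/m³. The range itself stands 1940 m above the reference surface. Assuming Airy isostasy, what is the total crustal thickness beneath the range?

43800 m

Root depth r = h ρ_c / (ρ_m − ρ_c) = 1940 m × 2840 / 450 = 12240 m.
Total thickness = T + h + r = 29600 m + 1940 m + 12240 m = 43800 m.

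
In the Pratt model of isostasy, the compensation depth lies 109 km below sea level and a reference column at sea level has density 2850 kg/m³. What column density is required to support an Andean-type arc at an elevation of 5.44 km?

Pratt balance: ρ_ref D = ρ (D + h).
ρ = ρ_ref D/(D + h) = 2850 × 109 km/(109 km + 5.44 km) = 2710 kg/m³.

2710 kg/m³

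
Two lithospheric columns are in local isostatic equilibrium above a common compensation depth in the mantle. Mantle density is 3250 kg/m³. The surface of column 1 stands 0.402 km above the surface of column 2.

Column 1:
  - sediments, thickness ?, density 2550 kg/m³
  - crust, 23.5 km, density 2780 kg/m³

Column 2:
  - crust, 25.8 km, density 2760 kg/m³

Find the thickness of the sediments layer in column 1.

4.15 km

Take the compensation level at the base of the deeper column (depth z_c below the surface of column 1) and equate Σ ρ_i t_i down to z_c; mantle fills any gap and the z_c terms cancel.
Column 1: x×2550 + 23.5×2780 + (z_c − 23.5 − x)×3250
Column 2: 0.402×0 + 25.8×2760 + (z_c − 0.402 − 25.8)×3250
The z_c×3250 term appears on both sides and cancels. Collect the known terms of each column as K = Σ(ρt)_known − 3250 × (depth of known layers): K_1 = 65330 − 3250×23.5 = −11045; K_2 = 71208 − 3250×(0.402 + 25.8) = −13948.5.
Balance: K_1 − x×(3250 − 2550) = K_2, so x = (K_1 − K_2)/(3250 − 2550) = 2903.5/700 = 4.15 km.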